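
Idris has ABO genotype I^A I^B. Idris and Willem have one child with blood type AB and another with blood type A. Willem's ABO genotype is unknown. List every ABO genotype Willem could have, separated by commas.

For each candidate genotype of Willem, check whether crossing it with I^A I^B can produce every observed child phenotype.
  I^A I^A → possible child types {A, AB} ✓
  I^A I^B → possible child types {A, B, AB} ✓
  I^A i → possible child types {A, B, AB} ✓
  I^B I^B → possible child types {B, AB} ✗
  I^B i → possible child types {A, B, AB} ✓
  i i → possible child types {A, B} ✗

I^A I^A, I^A I^B, I^A i, I^B i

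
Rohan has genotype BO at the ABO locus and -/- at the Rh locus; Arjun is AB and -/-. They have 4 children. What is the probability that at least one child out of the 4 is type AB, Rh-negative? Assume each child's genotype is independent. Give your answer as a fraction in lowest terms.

ABO cross BO × AB → 1/4 A, 1/2 B, 1/4 AB.
Rh cross -/- × -/- → 1 Rh-; so P(type AB, Rh-negative) = 1/4 × 1 = 1/4 per child.
P(none) = (3/4)^4 = 81/256; P(at least one) = 1 − 81/256 = 175/256.

175/256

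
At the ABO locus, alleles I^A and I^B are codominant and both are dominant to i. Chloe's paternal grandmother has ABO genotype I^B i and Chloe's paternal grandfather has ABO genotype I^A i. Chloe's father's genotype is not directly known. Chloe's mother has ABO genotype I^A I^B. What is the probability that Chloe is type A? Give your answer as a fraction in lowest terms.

3/8

Chloe's father's ABO genotype from I^B i × I^A i: 1/4 I^A I^B, 1/4 I^A i, 1/4 I^B i, 1/4 i i.
Crossing each possibility with the mother I^A I^B and summing P(type A): 1/4·1/4 + 1/4·1/2 + 1/4·1/4 + 1/4·1/2 = 3/8.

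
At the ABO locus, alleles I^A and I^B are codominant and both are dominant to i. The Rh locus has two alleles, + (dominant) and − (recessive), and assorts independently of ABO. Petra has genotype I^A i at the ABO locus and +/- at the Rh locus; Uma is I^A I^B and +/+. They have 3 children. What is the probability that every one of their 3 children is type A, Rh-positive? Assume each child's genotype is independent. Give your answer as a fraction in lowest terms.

ABO cross I^A i × I^A I^B → 1/2 A, 1/4 B, 1/4 AB.
Rh cross +/- × +/+ → 1 Rh+; so P(type A, Rh-positive) = 1/2 × 1 = 1/2 per child.
All 3 independent: (1/2)^3 = 1/8.

1/8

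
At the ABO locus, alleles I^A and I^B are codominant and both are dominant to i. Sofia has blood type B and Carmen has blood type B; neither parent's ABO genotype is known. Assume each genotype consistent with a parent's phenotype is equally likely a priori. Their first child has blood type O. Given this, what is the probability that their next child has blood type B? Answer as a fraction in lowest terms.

Possible genotypes: Sofia ∈ {I^B I^B, I^B i}; Carmen ∈ {I^B I^B, I^B i}.
Weight each parental genotype pair by prior × P(type-O child):
  I^B i × I^B i: posterior weight 1; P(next child type B) = 3/4.
Weighted sum = 3/4.

3/4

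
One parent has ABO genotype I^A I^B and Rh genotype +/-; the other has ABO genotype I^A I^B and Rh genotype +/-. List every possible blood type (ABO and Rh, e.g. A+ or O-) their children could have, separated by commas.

A+, A-, B+, B-, AB+, AB-

Gametes from I^A I^B × I^A I^B give offspring ABO genotypes I^A I^A, I^A I^B, I^B I^B, i.e. phenotypes A, B, AB.
Rh cross +/- × +/- → phenotypes Rh+, Rh-.
Combining independently: A+, A-, B+, B-, AB+, AB-.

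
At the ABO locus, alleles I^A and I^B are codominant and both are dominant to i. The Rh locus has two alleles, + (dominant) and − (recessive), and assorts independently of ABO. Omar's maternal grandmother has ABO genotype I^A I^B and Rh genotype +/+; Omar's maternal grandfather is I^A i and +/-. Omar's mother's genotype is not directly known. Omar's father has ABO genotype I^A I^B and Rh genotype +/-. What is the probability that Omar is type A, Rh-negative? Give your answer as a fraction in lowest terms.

3/64

Omar's mother's ABO genotype from I^A I^B × I^A i: 1/4 I^A I^A, 1/4 I^A I^B, 1/4 I^A i, 1/4 I^B i.
Crossing each possibility with the father I^A I^B and summing P(type A): 1/4·1/2 + 1/4·1/4 + 1/4·1/2 + 1/4·1/4 = 3/8.
Similarly for Rh via the mother's Rh distribution: P(Rh-) = 1/8.
Independent loci: 3/8 × 1/8 = 3/64.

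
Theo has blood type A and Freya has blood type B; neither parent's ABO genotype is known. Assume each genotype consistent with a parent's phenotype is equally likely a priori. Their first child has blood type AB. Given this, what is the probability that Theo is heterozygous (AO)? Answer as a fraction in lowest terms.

Possible genotypes: Theo ∈ {AA, AO}; Freya ∈ {BB, BO}.
Weight each parental genotype pair by prior × P(type-AB child):
  AA × BB: posterior weight 4/9.
  AA × BO: posterior weight 2/9.
  AO × BB: posterior weight 2/9.
  AO × BO: posterior weight 1/9.
Sum the posterior weight over pairs where Theo is AO: 1/3.

1/3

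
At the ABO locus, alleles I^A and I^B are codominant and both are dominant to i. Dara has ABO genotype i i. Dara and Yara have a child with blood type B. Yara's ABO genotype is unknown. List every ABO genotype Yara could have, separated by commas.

For each candidate genotype of Yara, check whether crossing it with i i can produce every observed child phenotype.
  I^A I^A → possible child types {A} ✗
  I^A I^B → possible child types {A, B} ✓
  I^A i → possible child types {O, A} ✗
  I^B I^B → possible child types {B} ✓
  I^B i → possible child types {O, B} ✓
  i i → possible child types {O} ✗

I^A I^B, I^B I^B, I^B i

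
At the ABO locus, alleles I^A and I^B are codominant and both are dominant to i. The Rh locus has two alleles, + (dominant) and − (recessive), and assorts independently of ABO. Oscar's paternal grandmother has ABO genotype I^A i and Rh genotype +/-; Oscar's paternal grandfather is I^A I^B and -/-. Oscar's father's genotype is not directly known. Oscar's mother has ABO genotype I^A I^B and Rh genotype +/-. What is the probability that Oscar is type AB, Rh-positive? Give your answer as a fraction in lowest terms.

Oscar's father's ABO genotype from I^A i × I^A I^B: 1/4 I^A I^A, 1/4 I^A I^B, 1/4 I^A i, 1/4 I^B i.
Crossing each possibility with the mother I^A I^B and summing P(type AB): 1/4·1/2 + 1/4·1/2 + 1/4·1/4 + 1/4·1/4 = 3/8.
Similarly for Rh via the father's Rh distribution: P(Rh+) = 5/8.
Independent loci: 3/8 × 5/8 = 15/64.

15/64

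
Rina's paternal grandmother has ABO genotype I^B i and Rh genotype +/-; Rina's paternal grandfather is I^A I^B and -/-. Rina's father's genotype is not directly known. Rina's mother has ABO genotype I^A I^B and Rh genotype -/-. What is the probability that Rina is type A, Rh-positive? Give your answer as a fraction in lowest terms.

Rina's father's ABO genotype from I^B i × I^A I^B: 1/4 I^A I^B, 1/4 I^A i, 1/4 I^B I^B, 1/4 I^B i.
Crossing each possibility with the mother I^A I^B and summing P(type A): 1/4·1/4 + 1/4·1/2 + 1/4·0 + 1/4·1/4 = 1/4.
Similarly for Rh via the father's Rh distribution: P(Rh+) = 1/4.
Independent loci: 1/4 × 1/4 = 1/16.

1/16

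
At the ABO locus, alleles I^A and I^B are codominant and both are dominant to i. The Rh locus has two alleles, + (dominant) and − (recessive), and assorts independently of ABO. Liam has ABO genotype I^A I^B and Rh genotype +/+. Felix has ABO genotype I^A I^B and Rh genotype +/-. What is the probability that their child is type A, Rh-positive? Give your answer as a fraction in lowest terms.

1/4

ABO cross I^A I^B × I^A I^B → offspring phenotypes: 1/4 A, 1/4 B, 1/2 AB.
Rh cross +/+ × +/- → 1 Rh+.
Independent loci: P(type A, Rh-positive) = 1/4 × 1 = 1/4.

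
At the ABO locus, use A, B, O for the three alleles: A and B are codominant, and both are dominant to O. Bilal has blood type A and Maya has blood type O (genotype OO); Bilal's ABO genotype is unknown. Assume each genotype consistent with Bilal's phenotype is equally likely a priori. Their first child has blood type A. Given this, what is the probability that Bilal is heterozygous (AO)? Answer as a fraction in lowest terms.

1/3

Possible genotypes: Bilal ∈ {AA, AO}; Maya ∈ {OO}.
Weight each parental genotype pair by prior × P(type-A child):
  AA × OO: posterior weight 2/3.
  AO × OO: posterior weight 1/3.
Sum the posterior weight over pairs where Bilal is AO: 1/3.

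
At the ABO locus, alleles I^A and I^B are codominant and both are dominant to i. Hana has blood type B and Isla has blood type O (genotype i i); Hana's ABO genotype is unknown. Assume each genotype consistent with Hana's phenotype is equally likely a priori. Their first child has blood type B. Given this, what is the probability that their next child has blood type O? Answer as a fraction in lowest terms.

Possible genotypes: Hana ∈ {I^B I^B, I^B i}; Isla ∈ {i i}.
Weight each parental genotype pair by prior × P(type-B child):
  I^B I^B × i i: posterior weight 2/3; P(next child type O) = 0.
  I^B i × i i: posterior weight 1/3; P(next child type O) = 1/2.
Weighted sum = 1/6.

1/6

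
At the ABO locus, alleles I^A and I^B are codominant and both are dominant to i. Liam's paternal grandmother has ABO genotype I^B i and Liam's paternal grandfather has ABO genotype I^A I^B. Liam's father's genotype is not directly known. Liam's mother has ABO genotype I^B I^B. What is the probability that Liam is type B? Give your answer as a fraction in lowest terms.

3/4

Liam's father's ABO genotype from I^B i × I^A I^B: 1/4 I^A I^B, 1/4 I^A i, 1/4 I^B I^B, 1/4 I^B i.
Crossing each possibility with the mother I^B I^B and summing P(type B): 1/4·1/2 + 1/4·1/2 + 1/4·1 + 1/4·1 = 3/4.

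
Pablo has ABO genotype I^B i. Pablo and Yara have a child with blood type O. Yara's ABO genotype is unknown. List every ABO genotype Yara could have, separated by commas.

I^A i, I^B i, i i

For each candidate genotype of Yara, check whether crossing it with I^B i can produce every observed child phenotype.
  I^A I^A → possible child types {A, AB} ✗
  I^A I^B → possible child types {A, B, AB} ✗
  I^A i → possible child types {O, A, B, AB} ✓
  I^B I^B → possible child types {B} ✗
  I^B i → possible child types {O, B} ✓
  i i → possible child types {O, B} ✓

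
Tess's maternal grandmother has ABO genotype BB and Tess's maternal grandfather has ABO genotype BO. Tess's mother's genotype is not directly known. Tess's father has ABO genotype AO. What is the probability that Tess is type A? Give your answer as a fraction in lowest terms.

Tess's mother's ABO genotype from BB × BO: 1/2 BB, 1/2 BO.
Crossing each possibility with the father AO and summing P(type A): 1/2·0 + 1/2·1/4 = 1/8.

1/8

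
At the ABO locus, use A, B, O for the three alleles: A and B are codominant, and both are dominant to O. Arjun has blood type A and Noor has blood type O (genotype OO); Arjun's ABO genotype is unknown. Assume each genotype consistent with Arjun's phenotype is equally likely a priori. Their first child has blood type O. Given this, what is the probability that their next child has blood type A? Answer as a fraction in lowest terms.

Possible genotypes: Arjun ∈ {AA, AO}; Noor ∈ {OO}.
Weight each parental genotype pair by prior × P(type-O child):
  AO × OO: posterior weight 1; P(next child type A) = 1/2.
Weighted sum = 1/2.

1/2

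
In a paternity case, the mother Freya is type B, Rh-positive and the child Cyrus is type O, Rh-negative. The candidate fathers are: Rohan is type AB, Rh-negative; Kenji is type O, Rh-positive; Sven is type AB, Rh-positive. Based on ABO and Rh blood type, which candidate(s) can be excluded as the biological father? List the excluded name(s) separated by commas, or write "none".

Rohan, Sven

A candidate is excluded only if no genotype consistent with his phenotype could produce a type O, Rh-negative child with a type B, Rh-positive mother.
Rohan (type AB, Rh-): no genotype consistent with that phenotype can produce a type-O Rh- child with a type-B mother.
Sven (type AB, Rh+): no genotype consistent with that phenotype can produce a type-O Rh- child with a type-B mother.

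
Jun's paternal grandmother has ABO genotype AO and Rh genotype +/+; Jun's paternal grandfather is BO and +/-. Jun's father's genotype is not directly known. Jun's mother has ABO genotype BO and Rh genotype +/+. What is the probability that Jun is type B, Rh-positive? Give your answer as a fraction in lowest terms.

Jun's father's ABO genotype from AO × BO: 1/4 AB, 1/4 AO, 1/4 BO, 1/4 OO.
Crossing each possibility with the mother BO and summing P(type B): 1/4·1/2 + 1/4·1/4 + 1/4·3/4 + 1/4·1/2 = 1/2.
Similarly for Rh via the father's Rh distribution: P(Rh+) = 1.
Independent loci: 1/2 × 1 = 1/2.

1/2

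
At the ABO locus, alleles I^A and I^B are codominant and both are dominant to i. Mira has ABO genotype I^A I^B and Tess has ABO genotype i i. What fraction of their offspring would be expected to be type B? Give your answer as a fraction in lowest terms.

1/2

ABO cross I^A I^B × i i → offspring phenotypes: 1/2 A, 1/2 B.
So P(type B) = 1/2.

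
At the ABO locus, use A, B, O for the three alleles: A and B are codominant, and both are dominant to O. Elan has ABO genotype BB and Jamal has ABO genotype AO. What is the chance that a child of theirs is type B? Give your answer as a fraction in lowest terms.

1/2

ABO cross BB × AO → offspring phenotypes: 1/2 B, 1/2 AB.
So P(type B) = 1/2.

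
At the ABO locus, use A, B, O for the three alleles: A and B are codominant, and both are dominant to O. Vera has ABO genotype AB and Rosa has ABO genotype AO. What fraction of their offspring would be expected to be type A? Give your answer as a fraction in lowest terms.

ABO cross AB × AO → offspring phenotypes: 1/2 A, 1/4 B, 1/4 AB.
So P(type A) = 1/2.

1/2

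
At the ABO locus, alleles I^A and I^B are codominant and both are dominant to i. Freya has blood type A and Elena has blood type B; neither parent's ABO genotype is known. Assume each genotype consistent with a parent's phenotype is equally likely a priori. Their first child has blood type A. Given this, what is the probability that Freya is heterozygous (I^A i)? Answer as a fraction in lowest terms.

Possible genotypes: Freya ∈ {I^A I^A, I^A i}; Elena ∈ {I^B I^B, I^B i}.
Weight each parental genotype pair by prior × P(type-A child):
  I^A I^A × I^B i: posterior weight 2/3.
  I^A i × I^B i: posterior weight 1/3.
Sum the posterior weight over pairs where Freya is I^A i: 1/3.

1/3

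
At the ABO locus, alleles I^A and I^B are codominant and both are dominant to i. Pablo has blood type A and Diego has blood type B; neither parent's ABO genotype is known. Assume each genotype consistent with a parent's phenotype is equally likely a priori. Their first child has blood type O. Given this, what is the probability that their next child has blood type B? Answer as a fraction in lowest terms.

Possible genotypes: Pablo ∈ {I^A I^A, I^A i}; Diego ∈ {I^B I^B, I^B i}.
Weight each parental genotype pair by prior × P(type-O child):
  I^A i × I^B i: posterior weight 1; P(next child type B) = 1/4.
Weighted sum = 1/4.

1/4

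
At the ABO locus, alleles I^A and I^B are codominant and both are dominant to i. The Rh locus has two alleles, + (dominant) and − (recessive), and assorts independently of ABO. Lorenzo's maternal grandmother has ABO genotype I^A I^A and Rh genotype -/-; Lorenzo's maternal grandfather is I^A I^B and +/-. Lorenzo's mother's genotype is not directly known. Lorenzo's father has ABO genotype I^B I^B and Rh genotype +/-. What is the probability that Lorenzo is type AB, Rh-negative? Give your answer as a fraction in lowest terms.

Lorenzo's mother's ABO genotype from I^A I^A × I^A I^B: 1/2 I^A I^A, 1/2 I^A I^B.
Crossing each possibility with the father I^B I^B and summing P(type AB): 1/2·1 + 1/2·1/2 = 3/4.
Similarly for Rh via the mother's Rh distribution: P(Rh-) = 3/8.
Independent loci: 3/4 × 3/8 = 9/32.

9/32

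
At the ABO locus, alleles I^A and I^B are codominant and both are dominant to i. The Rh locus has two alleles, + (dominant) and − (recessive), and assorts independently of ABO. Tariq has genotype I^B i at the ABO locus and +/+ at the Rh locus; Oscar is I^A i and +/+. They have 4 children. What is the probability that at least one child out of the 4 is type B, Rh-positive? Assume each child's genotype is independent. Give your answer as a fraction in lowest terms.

175/256

ABO cross I^B i × I^A i → 1/4 O, 1/4 A, 1/4 B, 1/4 AB.
Rh cross +/+ × +/+ → 1 Rh+; so P(type B, Rh-positive) = 1/4 × 1 = 1/4 per child.
P(none) = (3/4)^4 = 81/256; P(at least one) = 1 − 81/256 = 175/256.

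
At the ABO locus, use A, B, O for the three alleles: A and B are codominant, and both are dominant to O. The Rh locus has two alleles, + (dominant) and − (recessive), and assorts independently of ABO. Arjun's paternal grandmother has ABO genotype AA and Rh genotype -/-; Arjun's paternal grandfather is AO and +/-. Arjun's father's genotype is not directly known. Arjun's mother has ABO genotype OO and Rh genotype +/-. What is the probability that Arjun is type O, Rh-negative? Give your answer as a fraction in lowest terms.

3/32

Arjun's father's ABO genotype from AA × AO: 1/2 AA, 1/2 AO.
Crossing each possibility with the mother OO and summing P(type O): 1/2·0 + 1/2·1/2 = 1/4.
Similarly for Rh via the father's Rh distribution: P(Rh-) = 3/8.
Independent loci: 1/4 × 3/8 = 3/32.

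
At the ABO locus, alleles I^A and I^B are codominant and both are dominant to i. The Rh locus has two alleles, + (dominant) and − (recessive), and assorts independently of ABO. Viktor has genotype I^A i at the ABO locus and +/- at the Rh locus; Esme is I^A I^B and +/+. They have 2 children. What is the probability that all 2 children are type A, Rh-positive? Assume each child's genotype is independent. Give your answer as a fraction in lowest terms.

ABO cross I^A i × I^A I^B → 1/2 A, 1/4 B, 1/4 AB.
Rh cross +/- × +/+ → 1 Rh+; so P(type A, Rh-positive) = 1/2 × 1 = 1/2 per child.
All 2 independent: (1/2)^2 = 1/4.

1/4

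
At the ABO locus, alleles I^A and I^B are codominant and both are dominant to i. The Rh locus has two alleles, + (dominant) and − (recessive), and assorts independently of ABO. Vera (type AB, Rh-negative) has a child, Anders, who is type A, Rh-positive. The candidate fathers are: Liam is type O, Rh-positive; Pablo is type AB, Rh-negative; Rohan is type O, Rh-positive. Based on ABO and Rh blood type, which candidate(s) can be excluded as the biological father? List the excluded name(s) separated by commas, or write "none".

Pablo

A candidate is excluded only if no genotype consistent with his phenotype could produce a type A, Rh-positive child with a type AB, Rh-negative mother.
Pablo (type AB, Rh-): no genotype consistent with that phenotype can produce a type-A Rh+ child with a type-AB mother.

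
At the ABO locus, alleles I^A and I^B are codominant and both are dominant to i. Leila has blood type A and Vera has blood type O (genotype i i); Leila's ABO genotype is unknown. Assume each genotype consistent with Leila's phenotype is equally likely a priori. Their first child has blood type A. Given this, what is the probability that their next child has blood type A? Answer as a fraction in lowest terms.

5/6

Possible genotypes: Leila ∈ {I^A I^A, I^A i}; Vera ∈ {i i}.
Weight each parental genotype pair by prior × P(type-A child):
  I^A I^A × i i: posterior weight 2/3; P(next child type A) = 1.
  I^A i × i i: posterior weight 1/3; P(next child type A) = 1/2.
Weighted sum = 5/6.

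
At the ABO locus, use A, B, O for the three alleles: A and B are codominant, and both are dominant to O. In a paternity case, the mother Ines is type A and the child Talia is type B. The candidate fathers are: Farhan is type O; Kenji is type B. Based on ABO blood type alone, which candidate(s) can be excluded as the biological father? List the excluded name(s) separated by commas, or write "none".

A candidate is excluded only if no genotype consistent with his phenotype could produce a type B child with a type A mother.
Farhan (type O): no genotype consistent with that phenotype can produce a type-B child with a type-A mother.

Farhan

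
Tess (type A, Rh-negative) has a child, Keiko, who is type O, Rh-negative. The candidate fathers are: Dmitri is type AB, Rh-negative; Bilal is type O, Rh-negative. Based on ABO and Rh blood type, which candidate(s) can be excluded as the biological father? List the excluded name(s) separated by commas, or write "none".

Dmitri

A candidate is excluded only if no genotype consistent with his phenotype could produce a type O, Rh-negative child with a type A, Rh-negative mother.
Dmitri (type AB, Rh-): no genotype consistent with that phenotype can produce a type-O Rh- child with a type-A mother.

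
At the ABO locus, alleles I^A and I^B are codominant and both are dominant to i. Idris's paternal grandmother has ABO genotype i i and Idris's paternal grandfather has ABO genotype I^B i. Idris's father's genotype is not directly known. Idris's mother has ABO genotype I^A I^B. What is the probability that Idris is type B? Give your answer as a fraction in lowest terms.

Idris's father's ABO genotype from i i × I^B i: 1/2 I^B i, 1/2 i i.
Crossing each possibility with the mother I^A I^B and summing P(type B): 1/2·1/2 + 1/2·1/2 = 1/2.

1/2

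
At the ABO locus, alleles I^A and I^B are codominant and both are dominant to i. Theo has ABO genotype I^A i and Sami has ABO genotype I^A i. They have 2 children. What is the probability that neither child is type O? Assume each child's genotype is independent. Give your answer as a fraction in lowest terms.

ABO cross I^A i × I^A i → 1/4 O, 3/4 A.
So P(type O) = 1/4 per child.
P(not type O) = 3/4 for one child; (3/4)^2 = 9/16.

9/16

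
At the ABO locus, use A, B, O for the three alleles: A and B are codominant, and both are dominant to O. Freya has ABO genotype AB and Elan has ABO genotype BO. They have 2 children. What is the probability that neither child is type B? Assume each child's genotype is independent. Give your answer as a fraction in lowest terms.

ABO cross AB × BO → 1/4 A, 1/2 B, 1/4 AB.
So P(type B) = 1/2 per child.
P(not type B) = 1/2 for one child; (1/2)^2 = 1/4.

1/4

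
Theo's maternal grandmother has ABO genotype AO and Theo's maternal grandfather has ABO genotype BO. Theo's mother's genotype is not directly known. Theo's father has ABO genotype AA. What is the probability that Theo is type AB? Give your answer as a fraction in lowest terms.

1/4

Theo's mother's ABO genotype from AO × BO: 1/4 AB, 1/4 AO, 1/4 BO, 1/4 OO.
Crossing each possibility with the father AA and summing P(type AB): 1/4·1/2 + 1/4·0 + 1/4·1/2 + 1/4·0 = 1/4.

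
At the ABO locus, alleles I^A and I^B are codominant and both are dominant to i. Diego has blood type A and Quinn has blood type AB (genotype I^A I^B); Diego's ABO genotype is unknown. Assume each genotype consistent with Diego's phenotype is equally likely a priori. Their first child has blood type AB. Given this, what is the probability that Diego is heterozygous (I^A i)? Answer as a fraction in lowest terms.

Possible genotypes: Diego ∈ {I^A I^A, I^A i}; Quinn ∈ {I^A I^B}.
Weight each parental genotype pair by prior × P(type-AB child):
  I^A I^A × I^A I^B: posterior weight 2/3.
  I^A i × I^A I^B: posterior weight 1/3.
Sum the posterior weight over pairs where Diego is I^A i: 1/3.

1/3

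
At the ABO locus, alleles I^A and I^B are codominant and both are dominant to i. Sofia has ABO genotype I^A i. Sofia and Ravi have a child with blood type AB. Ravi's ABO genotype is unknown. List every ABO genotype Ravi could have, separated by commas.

I^A I^B, I^B I^B, I^B i

For each candidate genotype of Ravi, check whether crossing it with I^A i can produce every observed child phenotype.
  I^A I^A → possible child types {A} ✗
  I^A I^B → possible child types {A, B, AB} ✓
  I^A i → possible child types {O, A} ✗
  I^B I^B → possible child types {B, AB} ✓
  I^B i → possible child types {O, A, B, AB} ✓
  i i → possible child types {O, A} ✗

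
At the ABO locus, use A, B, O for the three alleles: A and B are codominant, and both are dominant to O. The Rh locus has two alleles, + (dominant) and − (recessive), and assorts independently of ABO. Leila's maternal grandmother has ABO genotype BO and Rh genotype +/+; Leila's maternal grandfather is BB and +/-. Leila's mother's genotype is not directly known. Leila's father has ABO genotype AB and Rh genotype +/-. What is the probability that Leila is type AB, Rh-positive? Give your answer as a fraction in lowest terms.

Leila's mother's ABO genotype from BO × BB: 1/2 BB, 1/2 BO.
Crossing each possibility with the father AB and summing P(type AB): 1/2·1/2 + 1/2·1/4 = 3/8.
Similarly for Rh via the mother's Rh distribution: P(Rh+) = 7/8.
Independent loci: 3/8 × 7/8 = 21/64.

21/64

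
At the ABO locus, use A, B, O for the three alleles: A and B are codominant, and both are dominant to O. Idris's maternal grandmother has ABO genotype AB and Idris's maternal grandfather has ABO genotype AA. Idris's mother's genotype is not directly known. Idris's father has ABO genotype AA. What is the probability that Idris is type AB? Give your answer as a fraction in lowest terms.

1/4

Idris's mother's ABO genotype from AB × AA: 1/2 AA, 1/2 AB.
Crossing each possibility with the father AA and summing P(type AB): 1/2·0 + 1/2·1/2 = 1/4.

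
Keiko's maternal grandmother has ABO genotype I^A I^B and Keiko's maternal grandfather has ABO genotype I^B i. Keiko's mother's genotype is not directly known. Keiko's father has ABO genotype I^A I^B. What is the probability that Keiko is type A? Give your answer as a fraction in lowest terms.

1/4

Keiko's mother's ABO genotype from I^A I^B × I^B i: 1/4 I^A I^B, 1/4 I^A i, 1/4 I^B I^B, 1/4 I^B i.
Crossing each possibility with the father I^A I^B and summing P(type A): 1/4·1/4 + 1/4·1/2 + 1/4·0 + 1/4·1/4 = 1/4.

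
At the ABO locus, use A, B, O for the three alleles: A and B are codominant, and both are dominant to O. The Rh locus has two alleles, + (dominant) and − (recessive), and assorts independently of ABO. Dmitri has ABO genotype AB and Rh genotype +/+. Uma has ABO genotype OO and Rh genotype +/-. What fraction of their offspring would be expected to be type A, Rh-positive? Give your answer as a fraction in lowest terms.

ABO cross AB × OO → offspring phenotypes: 1/2 A, 1/2 B.
Rh cross +/+ × +/- → 1 Rh+.
Independent loci: P(type A, Rh-positive) = 1/2 × 1 = 1/2.

1/2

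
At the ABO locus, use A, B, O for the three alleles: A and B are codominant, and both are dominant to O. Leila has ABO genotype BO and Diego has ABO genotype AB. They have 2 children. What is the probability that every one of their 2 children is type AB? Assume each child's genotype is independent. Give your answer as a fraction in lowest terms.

ABO cross BO × AB → 1/4 A, 1/2 B, 1/4 AB.
So P(type AB) = 1/4 per child.
All 2 independent: (1/4)^2 = 1/16.

1/16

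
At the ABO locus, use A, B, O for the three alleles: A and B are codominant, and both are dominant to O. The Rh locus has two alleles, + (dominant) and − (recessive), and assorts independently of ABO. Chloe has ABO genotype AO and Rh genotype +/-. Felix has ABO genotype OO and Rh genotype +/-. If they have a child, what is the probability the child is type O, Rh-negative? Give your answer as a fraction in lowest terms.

ABO cross AO × OO → offspring phenotypes: 1/2 O, 1/2 A.
Rh cross +/- × +/- → 3/4 Rh+, 1/4 Rh-.
Independent loci: P(type O, Rh-negative) = 1/2 × 1/4 = 1/8.

1/8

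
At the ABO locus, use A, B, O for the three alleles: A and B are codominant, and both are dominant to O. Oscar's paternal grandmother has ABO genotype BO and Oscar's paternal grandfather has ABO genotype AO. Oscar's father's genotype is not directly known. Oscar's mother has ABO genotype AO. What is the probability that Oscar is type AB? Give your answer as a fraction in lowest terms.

Oscar's father's ABO genotype from BO × AO: 1/4 AB, 1/4 AO, 1/4 BO, 1/4 OO.
Crossing each possibility with the mother AO and summing P(type AB): 1/4·1/4 + 1/4·0 + 1/4·1/4 + 1/4·0 = 1/8.

1/8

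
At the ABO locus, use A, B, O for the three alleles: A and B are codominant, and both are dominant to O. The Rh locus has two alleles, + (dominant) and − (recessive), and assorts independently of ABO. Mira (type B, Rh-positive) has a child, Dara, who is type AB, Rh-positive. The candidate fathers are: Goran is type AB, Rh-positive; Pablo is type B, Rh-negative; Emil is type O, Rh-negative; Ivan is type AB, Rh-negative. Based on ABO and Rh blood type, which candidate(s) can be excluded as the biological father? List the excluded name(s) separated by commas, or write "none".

Pablo, Emil

A candidate is excluded only if no genotype consistent with his phenotype could produce a type AB, Rh-positive child with a type B, Rh-positive mother.
Pablo (type B, Rh-): no genotype consistent with that phenotype can produce a type-AB Rh+ child with a type-B mother.
Emil (type O, Rh-): no genotype consistent with that phenotype can produce a type-AB Rh+ child with a type-B mother.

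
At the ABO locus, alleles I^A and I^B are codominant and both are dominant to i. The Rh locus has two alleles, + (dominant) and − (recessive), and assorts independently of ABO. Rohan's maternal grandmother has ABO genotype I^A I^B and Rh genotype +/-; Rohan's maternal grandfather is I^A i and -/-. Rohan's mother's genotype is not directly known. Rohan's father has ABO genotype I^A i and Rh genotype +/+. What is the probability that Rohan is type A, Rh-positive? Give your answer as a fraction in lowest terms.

5/8

Rohan's mother's ABO genotype from I^A I^B × I^A i: 1/4 I^A I^A, 1/4 I^A I^B, 1/4 I^A i, 1/4 I^B i.
Crossing each possibility with the father I^A i and summing P(type A): 1/4·1 + 1/4·1/2 + 1/4·3/4 + 1/4·1/4 = 5/8.
Similarly for Rh via the mother's Rh distribution: P(Rh+) = 1.
Independent loci: 5/8 × 1 = 5/8.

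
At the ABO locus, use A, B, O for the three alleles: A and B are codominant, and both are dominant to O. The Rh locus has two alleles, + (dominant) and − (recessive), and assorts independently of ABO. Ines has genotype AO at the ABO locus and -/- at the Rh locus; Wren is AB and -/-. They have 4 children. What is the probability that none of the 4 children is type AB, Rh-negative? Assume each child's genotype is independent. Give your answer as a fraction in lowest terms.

81/256

ABO cross AO × AB → 1/2 A, 1/4 B, 1/4 AB.
Rh cross -/- × -/- → 1 Rh-; so P(type AB, Rh-negative) = 1/4 × 1 = 1/4 per child.
P(not type AB, Rh-negative) = 3/4 for one child; (3/4)^4 = 81/256.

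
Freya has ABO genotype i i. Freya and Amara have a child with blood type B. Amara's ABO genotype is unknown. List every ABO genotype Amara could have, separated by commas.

I^A I^B, I^B I^B, I^B i

For each candidate genotype of Amara, check whether crossing it with i i can produce every observed child phenotype.
  I^A I^A → possible child types {A} ✗
  I^A I^B → possible child types {A, B} ✓
  I^A i → possible child types {O, A} ✗
  I^B I^B → possible child types {B} ✓
  I^B i → possible child types {O, B} ✓
  i i → possible child types {O} ✗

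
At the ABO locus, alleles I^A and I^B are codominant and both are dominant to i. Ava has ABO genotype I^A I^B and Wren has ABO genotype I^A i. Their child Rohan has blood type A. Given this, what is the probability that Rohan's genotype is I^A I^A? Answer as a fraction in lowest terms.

Cross I^A I^B × I^A i → 1/4 I^A I^A, 1/4 I^A I^B, 1/4 I^A i, 1/4 I^B i.
Type-A genotypes among offspring: I^A I^A (1/4), I^A i (1/4); total 1/2.
P(I^A I^A | type A) = (1/4) / (1/2) = 1/2.

1/2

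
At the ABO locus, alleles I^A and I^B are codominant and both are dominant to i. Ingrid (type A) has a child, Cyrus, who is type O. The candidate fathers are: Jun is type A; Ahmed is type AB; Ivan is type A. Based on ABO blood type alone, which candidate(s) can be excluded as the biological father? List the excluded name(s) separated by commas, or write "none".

Ahmed

A candidate is excluded only if no genotype consistent with his phenotype could produce a type O child with a type A mother.
Ahmed (type AB): no genotype consistent with that phenotype can produce a type-O child with a type-A mother.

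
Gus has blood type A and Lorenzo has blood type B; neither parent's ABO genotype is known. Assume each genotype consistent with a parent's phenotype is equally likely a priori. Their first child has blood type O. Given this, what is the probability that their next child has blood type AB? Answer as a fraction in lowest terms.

Possible genotypes: Gus ∈ {I^A I^A, I^A i}; Lorenzo ∈ {I^B I^B, I^B i}.
Weight each parental genotype pair by prior × P(type-O child):
  I^A i × I^B i: posterior weight 1; P(next child type AB) = 1/4.
Weighted sum = 1/4.

1/4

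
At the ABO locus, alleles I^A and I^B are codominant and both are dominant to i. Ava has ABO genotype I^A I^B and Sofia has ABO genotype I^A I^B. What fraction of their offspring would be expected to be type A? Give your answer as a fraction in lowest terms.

1/4

ABO cross I^A I^B × I^A I^B → offspring phenotypes: 1/4 A, 1/4 B, 1/2 AB.
So P(type A) = 1/4.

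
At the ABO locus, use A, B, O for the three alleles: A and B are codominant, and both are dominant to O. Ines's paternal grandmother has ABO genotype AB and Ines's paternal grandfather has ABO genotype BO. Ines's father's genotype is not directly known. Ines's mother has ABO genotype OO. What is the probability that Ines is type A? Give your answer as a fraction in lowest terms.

Ines's father's ABO genotype from AB × BO: 1/4 AB, 1/4 AO, 1/4 BB, 1/4 BO.
Crossing each possibility with the mother OO and summing P(type A): 1/4·1/2 + 1/4·1/2 + 1/4·0 + 1/4·0 = 1/4.

1/4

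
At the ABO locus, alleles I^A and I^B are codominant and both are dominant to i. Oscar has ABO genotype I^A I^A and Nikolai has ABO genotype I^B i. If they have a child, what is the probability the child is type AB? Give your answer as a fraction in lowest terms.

ABO cross I^A I^A × I^B i → offspring phenotypes: 1/2 A, 1/2 AB.
So P(type AB) = 1/2.

1/2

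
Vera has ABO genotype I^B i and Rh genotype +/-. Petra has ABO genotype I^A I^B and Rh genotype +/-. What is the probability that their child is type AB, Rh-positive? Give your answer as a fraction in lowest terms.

3/16

ABO cross I^B i × I^A I^B → offspring phenotypes: 1/4 A, 1/2 B, 1/4 AB.
Rh cross +/- × +/- → 3/4 Rh+, 1/4 Rh-.
Independent loci: P(type AB, Rh-positive) = 1/4 × 3/4 = 3/16.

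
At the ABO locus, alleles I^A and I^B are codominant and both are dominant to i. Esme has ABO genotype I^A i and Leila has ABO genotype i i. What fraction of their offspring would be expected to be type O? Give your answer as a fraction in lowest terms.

ABO cross I^A i × i i → offspring phenotypes: 1/2 O, 1/2 A.
So P(type O) = 1/2.

1/2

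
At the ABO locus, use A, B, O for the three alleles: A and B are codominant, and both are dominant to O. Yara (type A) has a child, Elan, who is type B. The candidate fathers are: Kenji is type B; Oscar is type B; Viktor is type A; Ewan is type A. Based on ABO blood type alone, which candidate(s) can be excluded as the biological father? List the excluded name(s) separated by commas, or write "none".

Viktor, Ewan

A candidate is excluded only if no genotype consistent with his phenotype could produce a type B child with a type A mother.
Viktor (type A): no genotype consistent with that phenotype can produce a type-B child with a type-A mother.
Ewan (type A): no genotype consistent with that phenotype can produce a type-B child with a type-A mother.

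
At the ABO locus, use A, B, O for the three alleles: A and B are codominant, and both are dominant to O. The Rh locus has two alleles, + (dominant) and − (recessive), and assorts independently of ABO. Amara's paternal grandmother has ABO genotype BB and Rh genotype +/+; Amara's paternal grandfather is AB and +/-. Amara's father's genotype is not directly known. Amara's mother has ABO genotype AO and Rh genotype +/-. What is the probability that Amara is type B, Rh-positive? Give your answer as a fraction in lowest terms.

Amara's father's ABO genotype from BB × AB: 1/2 AB, 1/2 BB.
Crossing each possibility with the mother AO and summing P(type B): 1/2·1/4 + 1/2·1/2 = 3/8.
Similarly for Rh via the father's Rh distribution: P(Rh+) = 7/8.
Independent loci: 3/8 × 7/8 = 21/64.

21/64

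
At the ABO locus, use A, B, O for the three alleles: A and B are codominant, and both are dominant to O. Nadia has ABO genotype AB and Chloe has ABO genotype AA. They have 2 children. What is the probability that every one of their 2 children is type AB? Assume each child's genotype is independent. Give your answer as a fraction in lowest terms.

1/4

ABO cross AB × AA → 1/2 A, 1/2 AB.
So P(type AB) = 1/2 per child.
All 2 independent: (1/2)^2 = 1/4.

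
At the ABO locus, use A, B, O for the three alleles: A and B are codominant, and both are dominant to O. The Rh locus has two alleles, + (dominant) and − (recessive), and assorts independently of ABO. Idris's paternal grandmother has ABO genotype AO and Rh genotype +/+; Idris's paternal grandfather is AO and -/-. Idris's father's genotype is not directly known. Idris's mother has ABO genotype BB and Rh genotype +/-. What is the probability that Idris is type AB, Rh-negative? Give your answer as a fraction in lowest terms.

1/8

Idris's father's ABO genotype from AO × AO: 1/4 AA, 1/2 AO, 1/4 OO.
Crossing each possibility with the mother BB and summing P(type AB): 1/4·1 + 1/2·1/2 + 1/4·0 = 1/2.
Similarly for Rh via the father's Rh distribution: P(Rh-) = 1/4.
Independent loci: 1/2 × 1/4 = 1/8.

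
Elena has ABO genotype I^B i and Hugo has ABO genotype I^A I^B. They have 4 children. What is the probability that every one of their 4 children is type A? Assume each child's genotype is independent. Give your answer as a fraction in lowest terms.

ABO cross I^B i × I^A I^B → 1/4 A, 1/2 B, 1/4 AB.
So P(type A) = 1/4 per child.
All 4 independent: (1/4)^4 = 1/256.

1/256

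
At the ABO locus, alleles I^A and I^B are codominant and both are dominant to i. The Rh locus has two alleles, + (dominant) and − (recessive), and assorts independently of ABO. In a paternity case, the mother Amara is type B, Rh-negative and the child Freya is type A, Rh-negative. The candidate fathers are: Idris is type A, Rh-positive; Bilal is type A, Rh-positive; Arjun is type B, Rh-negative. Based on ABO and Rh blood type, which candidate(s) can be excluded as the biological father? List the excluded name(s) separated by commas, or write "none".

A candidate is excluded only if no genotype consistent with his phenotype could produce a type A, Rh-negative child with a type B, Rh-negative mother.
Arjun (type B, Rh-): no genotype consistent with that phenotype can produce a type-A Rh- child with a type-B mother.

Arjun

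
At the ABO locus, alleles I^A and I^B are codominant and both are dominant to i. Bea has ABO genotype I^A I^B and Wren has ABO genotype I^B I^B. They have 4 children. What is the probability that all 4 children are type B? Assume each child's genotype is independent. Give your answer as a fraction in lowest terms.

ABO cross I^A I^B × I^B I^B → 1/2 B, 1/2 AB.
So P(type B) = 1/2 per child.
All 4 independent: (1/2)^4 = 1/16.

1/16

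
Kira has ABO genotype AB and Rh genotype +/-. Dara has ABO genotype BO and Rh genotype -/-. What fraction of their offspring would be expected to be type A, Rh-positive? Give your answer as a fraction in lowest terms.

1/8

ABO cross AB × BO → offspring phenotypes: 1/4 A, 1/2 B, 1/4 AB.
Rh cross +/- × -/- → 1/2 Rh+, 1/2 Rh-.
Independent loci: P(type A, Rh-positive) = 1/4 × 1/2 = 1/8.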